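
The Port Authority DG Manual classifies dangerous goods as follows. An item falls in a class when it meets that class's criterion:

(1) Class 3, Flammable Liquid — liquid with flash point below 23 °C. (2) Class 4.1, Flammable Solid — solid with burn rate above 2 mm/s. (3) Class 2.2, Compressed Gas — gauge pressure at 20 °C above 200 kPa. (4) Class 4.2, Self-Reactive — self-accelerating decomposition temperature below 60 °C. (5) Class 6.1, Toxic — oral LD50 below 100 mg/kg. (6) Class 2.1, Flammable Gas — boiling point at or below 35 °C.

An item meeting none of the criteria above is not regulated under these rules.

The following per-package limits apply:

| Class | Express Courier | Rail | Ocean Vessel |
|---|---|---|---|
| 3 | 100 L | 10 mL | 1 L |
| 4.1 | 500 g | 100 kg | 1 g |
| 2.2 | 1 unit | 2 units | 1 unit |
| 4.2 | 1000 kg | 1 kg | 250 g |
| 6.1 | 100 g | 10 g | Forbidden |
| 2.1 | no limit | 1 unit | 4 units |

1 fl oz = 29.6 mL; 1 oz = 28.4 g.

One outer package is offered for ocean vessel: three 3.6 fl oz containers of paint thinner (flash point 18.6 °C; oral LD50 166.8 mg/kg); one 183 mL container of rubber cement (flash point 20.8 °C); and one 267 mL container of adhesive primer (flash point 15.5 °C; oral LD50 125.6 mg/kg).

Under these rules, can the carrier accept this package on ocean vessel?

Yes

With flash point 18.6 °C (< 23 °C), the paint thinner falls in Class 3.
With flash point 20.8 °C (< 23 °C), the rubber cement falls in Class 3.
Flash point 15.5 °C meets the Class 3 criterion (Flammable Liquid), so the adhesive primer is Class 3.
Class 3 net quantity: (three 3.6 fl oz containers = 319.68 mL) + 183 mL + 267 mL = 769.68 mL.
That is within the Class 3 ocean vessel limit of 1 L.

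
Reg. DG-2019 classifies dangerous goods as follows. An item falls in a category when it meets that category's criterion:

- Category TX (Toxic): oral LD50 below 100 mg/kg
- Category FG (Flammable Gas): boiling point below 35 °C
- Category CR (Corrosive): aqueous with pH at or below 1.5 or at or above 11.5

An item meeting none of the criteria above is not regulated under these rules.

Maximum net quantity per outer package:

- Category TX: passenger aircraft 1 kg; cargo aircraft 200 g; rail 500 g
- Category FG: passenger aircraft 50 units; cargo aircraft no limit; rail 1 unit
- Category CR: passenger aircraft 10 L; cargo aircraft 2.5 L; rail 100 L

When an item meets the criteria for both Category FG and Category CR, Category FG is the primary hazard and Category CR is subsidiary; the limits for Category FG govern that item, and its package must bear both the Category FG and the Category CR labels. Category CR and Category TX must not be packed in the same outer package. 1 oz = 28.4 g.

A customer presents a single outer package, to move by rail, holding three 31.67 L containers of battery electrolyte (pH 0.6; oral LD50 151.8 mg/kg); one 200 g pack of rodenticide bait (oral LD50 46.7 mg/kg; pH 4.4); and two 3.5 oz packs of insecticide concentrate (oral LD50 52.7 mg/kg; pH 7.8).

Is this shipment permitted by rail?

No

Battery electrolyte: pH 0.6 ≤ 1.5 → Category CR (Corrosive).
Rodenticide bait: oral LD50 46.7 mg/kg < 100 mg/kg → Category TX (Toxic).
The insecticide concentrate has oral LD50 52.7 mg/kg, which is < 100 mg/kg, so it is Category TX (Toxic).
Category CR quantity: three 31.67 L containers = 95.01 L.
95.01 L ≤ 100 L (rail limit, Category CR) — within limit.
Category TX net quantity: 200 g + (two 3.5 oz packs = 198.8 g) = 398.8 g.
398.8 g is within the rail limit of 500 g for Category TX.
Category CR and Category TX may not share an outer package.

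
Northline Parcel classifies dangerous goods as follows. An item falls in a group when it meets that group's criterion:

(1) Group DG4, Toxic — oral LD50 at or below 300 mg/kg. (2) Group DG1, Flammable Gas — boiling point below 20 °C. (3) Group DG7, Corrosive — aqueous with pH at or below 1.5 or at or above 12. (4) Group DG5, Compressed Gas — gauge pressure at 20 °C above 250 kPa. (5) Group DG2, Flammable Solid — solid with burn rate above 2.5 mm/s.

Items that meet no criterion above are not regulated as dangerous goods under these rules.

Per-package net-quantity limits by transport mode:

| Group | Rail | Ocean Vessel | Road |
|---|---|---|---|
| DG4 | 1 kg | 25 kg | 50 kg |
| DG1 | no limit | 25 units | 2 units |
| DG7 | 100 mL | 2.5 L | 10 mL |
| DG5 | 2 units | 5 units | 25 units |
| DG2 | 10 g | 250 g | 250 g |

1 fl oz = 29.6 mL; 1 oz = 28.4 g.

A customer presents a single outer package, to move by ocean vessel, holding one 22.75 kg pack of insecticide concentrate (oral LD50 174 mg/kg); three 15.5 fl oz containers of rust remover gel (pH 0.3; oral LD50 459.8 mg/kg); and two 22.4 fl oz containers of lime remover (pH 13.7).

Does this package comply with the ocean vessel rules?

No

The insecticide concentrate has oral LD50 174 mg/kg, which is ≤ 300 mg/kg, so it is Group DG4 (Toxic).
With pH 0.3 (≤ 1.5), the rust remover gel falls in Group DG7.
The lime remover has pH 13.7, which is ≥ 12, so it is Group DG7 (Corrosive).
Group DG7 net quantity: (three 15.5 fl oz containers = 1376.4 mL) + (two 22.4 fl oz containers = 1326.08 mL) = 2702.48 mL.
2702.48 mL exceeds the ocean vessel limit of 2.5 L for Group DG7.
Group DG4 quantity: 22.75 kg.
22.75 kg ≤ 25 kg (ocean vessel limit, Group DG4) — within limit.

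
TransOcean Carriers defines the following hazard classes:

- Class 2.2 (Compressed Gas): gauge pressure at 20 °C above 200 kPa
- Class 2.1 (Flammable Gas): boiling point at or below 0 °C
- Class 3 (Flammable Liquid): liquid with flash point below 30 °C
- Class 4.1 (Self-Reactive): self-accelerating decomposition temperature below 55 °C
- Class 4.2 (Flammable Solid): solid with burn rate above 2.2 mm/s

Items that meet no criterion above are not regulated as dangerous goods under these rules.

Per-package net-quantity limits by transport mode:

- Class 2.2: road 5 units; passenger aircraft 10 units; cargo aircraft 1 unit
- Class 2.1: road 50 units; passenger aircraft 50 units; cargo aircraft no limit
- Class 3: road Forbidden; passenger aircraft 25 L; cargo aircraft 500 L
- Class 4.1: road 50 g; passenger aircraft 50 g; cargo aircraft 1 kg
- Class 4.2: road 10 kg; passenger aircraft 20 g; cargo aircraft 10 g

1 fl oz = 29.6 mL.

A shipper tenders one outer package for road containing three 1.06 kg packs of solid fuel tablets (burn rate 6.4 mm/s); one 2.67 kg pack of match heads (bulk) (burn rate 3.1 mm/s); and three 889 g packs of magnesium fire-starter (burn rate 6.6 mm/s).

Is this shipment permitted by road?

Yes

Burn rate 6.4 mm/s meets the Class 4.2 criterion (Flammable Solid), so the solid fuel tablets are Class 4.2.
Burn rate 3.1 mm/s meets the Class 4.2 criterion (Flammable Solid), so the match heads (bulk) are Class 4.2.
With burn rate 6.6 mm/s (> 2.2 mm/s), the magnesium fire-starter falls in Class 4.2.
Class 4.2 net quantity: (three 1.06 kg packs = 3.18 kg) + 2.67 kg + (three 889 g packs = 2.667 kg) = 8.517 kg.
That is within the Class 4.2 road limit of 10 kg.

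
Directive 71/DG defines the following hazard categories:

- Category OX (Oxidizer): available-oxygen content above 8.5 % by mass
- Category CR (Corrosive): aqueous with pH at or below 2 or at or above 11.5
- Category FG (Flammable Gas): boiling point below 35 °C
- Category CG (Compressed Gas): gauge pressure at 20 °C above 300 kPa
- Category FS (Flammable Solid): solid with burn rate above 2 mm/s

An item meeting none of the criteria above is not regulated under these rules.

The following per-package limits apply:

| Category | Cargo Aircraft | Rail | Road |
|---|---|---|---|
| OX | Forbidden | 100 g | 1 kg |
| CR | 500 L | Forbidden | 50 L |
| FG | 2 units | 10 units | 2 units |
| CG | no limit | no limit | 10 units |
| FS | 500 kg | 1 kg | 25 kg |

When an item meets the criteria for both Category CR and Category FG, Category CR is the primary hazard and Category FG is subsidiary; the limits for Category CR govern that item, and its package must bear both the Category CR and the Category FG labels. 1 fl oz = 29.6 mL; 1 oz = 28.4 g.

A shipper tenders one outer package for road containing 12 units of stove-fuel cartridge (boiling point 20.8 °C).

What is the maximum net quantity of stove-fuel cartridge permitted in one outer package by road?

2 units

Boiling point 20.8 °C meets the Category FG criterion (Flammable Gas), so the stove-fuel cartridge is Category FG.
The road limit for Category FG is 2 units.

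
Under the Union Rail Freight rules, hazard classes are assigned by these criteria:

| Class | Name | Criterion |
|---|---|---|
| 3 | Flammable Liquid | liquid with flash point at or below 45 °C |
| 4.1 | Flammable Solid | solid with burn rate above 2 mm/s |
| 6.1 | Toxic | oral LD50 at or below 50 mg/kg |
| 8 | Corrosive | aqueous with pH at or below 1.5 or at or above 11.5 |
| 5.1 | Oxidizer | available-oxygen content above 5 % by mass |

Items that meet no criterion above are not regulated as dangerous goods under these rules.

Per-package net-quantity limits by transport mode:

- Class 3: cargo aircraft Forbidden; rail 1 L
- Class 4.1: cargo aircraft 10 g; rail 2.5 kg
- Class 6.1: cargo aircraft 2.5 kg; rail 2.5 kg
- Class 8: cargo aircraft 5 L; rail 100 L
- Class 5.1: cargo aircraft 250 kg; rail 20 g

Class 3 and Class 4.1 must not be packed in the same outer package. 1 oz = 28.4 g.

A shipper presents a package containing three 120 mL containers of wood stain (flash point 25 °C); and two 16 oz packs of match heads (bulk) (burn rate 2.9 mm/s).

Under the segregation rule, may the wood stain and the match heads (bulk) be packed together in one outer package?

No

Flash point 25 °C meets the Class 3 criterion (Flammable Liquid), so the wood stain is Class 3.
Burn rate 2.9 mm/s meets the Class 4.1 criterion (Flammable Solid), so the match heads (bulk) are Class 4.1.
Class 3 and Class 4.1 may not share an outer package.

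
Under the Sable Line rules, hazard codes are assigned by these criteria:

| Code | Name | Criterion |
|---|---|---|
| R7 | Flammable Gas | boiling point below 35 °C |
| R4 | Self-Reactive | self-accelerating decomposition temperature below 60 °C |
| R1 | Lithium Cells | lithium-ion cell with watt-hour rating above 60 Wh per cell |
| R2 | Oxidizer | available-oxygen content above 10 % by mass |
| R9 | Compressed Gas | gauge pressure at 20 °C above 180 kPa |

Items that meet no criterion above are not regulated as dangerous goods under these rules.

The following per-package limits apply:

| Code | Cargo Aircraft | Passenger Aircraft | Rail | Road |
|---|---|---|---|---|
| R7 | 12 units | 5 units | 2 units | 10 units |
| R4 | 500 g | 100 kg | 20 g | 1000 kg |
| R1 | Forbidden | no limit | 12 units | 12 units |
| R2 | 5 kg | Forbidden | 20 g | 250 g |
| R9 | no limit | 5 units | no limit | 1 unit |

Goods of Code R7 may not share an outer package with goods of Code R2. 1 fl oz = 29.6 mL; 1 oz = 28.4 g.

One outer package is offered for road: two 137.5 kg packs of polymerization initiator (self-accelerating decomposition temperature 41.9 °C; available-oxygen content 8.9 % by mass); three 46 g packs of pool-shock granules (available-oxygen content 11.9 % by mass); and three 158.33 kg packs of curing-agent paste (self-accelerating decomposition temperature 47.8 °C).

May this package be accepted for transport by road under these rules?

Yes

With self-accelerating decomposition temperature 41.9 °C (< 60 °C), the polymerization initiator falls in Code R4.
Pool-shock granules: available-oxygen content 11.9 % by mass > 10 % by mass → Code R2 (Oxidizer).
The curing-agent paste has self-accelerating decomposition temperature 47.8 °C, which is < 60 °C, so it is Code R4 (Self-Reactive).
Code R2 quantity: three 46 g packs = 138 g.
138 g ≤ 250 g (road limit, Code R2) — within limit.
Code R4 net quantity: (two 137.5 kg packs = 275 kg) + (three 158.33 kg packs = 474.99 kg) = 749.99 kg.
749.99 kg is within the road limit of 1000 kg for Code R4.
The segregation rule (Code R7 with Code R2) does not apply to Code R2 with Code R4.
Every hazard code is within its road limit and no segregation rule is violated.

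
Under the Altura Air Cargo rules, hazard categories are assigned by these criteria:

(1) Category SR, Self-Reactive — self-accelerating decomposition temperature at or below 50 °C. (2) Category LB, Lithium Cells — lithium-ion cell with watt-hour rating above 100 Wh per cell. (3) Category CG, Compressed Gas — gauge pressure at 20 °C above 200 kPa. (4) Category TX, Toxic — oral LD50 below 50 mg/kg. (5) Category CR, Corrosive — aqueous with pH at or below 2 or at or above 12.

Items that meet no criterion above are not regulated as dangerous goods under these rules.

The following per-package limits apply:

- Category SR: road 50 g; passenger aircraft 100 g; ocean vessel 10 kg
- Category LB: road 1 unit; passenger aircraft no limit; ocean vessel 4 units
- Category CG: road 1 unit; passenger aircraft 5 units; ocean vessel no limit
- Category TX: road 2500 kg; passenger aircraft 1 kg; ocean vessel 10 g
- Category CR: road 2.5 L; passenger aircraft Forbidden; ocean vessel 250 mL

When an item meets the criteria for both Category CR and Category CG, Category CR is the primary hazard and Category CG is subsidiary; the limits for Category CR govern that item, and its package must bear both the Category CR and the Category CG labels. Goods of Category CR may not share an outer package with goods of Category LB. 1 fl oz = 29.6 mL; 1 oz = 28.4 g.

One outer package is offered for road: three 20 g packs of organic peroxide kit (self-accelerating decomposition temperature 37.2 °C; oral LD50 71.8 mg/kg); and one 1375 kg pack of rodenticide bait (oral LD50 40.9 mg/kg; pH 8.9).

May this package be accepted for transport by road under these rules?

No

Organic peroxide kit: self-accelerating decomposition temperature 37.2 °C ≤ 50 °C → Category SR (Self-Reactive).
With oral LD50 40.9 mg/kg (< 50 mg/kg), the rodenticide bait falls in Category TX.
Category SR quantity: three 20 g packs = 60 g.
60 g > 50 g (road limit, Category SR) — over the limit.
Category TX quantity: 1375 kg.
That is within the Category TX road limit of 2500 kg.
The segregation rule (Category CR with Category LB) does not apply to Category SR with Category TX.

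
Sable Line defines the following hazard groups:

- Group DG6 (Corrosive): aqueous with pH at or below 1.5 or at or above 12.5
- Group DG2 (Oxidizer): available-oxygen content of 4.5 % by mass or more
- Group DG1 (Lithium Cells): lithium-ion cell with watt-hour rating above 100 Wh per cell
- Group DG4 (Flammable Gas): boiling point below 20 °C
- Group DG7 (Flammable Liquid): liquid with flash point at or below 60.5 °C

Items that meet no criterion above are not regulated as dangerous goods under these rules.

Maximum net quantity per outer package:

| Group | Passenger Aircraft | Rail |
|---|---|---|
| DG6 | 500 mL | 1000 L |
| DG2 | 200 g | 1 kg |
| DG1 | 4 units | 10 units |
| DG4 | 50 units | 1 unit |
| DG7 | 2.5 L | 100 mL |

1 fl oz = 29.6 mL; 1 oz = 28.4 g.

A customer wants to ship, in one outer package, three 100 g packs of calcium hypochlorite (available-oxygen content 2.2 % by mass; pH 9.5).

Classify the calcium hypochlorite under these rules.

Not regulated

pH 9.5 is between 1.5 and 12.5, so Group DG6 does not apply.
available-oxygen content 2.2 % by mass is not above 4.5 % by mass, so Group DG2 does not apply.
No criterion is met, so the item is not regulated.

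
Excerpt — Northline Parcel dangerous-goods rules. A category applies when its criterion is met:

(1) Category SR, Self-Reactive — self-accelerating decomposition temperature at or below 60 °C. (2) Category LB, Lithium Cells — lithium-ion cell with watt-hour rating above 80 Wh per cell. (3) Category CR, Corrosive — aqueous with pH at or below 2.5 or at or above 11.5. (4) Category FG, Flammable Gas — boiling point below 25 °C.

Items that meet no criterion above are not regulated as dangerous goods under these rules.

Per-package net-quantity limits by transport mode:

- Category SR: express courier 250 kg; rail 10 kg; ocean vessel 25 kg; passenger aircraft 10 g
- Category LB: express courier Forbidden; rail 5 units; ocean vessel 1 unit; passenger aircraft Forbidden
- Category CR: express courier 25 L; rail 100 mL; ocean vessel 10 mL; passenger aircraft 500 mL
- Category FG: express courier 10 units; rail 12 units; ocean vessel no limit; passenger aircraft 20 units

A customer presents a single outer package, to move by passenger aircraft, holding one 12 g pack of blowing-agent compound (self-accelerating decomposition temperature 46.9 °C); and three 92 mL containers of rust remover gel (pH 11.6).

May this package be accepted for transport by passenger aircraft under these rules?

The blowing-agent compound has self-accelerating decomposition temperature 46.9 °C, which is ≤ 60 °C, so it is Category SR (Self-Reactive).
The rust remover gel has pH 11.6, which is ≥ 11.5, so it is Category CR (Corrosive).
Category SR quantity: 12 g.
That exceeds the Category SR passenger aircraft limit of 10 g.
Category CR quantity: three 92 mL containers = 276 mL.
That is within the Category CR passenger aircraft limit of 500 mL.

No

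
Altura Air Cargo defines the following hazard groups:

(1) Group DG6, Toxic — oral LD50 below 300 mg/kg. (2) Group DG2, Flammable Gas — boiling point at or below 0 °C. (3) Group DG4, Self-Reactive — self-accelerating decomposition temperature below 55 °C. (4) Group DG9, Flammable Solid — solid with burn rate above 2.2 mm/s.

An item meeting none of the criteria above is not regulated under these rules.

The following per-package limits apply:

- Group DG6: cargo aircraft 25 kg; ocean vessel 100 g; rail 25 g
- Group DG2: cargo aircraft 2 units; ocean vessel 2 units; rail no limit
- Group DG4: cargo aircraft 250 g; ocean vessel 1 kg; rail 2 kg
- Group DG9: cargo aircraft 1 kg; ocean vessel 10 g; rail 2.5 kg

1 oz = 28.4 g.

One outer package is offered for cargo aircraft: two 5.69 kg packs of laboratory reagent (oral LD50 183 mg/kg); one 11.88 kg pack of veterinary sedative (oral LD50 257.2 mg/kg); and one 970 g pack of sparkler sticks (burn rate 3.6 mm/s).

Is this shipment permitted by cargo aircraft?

Yes

Laboratory reagent: oral LD50 183 mg/kg < 300 mg/kg → Group DG6 (Toxic).
Veterinary sedative: oral LD50 257.2 mg/kg < 300 mg/kg → Group DG6 (Toxic).
Burn rate 3.6 mm/s meets the Group DG9 criterion (Flammable Solid), so the sparkler sticks are Group DG9.
Group DG9 quantity: 970 g.
970 g ≤ 1 kg (cargo aircraft limit, Group DG9) — within limit.
Total Group DG6: (two 5.69 kg packs = 11.38 kg) + 11.88 kg = 23.26 kg.
That is within the Group DG6 cargo aircraft limit of 25 kg.
Every hazard group is within its cargo aircraft limit and no segregation rule is violated.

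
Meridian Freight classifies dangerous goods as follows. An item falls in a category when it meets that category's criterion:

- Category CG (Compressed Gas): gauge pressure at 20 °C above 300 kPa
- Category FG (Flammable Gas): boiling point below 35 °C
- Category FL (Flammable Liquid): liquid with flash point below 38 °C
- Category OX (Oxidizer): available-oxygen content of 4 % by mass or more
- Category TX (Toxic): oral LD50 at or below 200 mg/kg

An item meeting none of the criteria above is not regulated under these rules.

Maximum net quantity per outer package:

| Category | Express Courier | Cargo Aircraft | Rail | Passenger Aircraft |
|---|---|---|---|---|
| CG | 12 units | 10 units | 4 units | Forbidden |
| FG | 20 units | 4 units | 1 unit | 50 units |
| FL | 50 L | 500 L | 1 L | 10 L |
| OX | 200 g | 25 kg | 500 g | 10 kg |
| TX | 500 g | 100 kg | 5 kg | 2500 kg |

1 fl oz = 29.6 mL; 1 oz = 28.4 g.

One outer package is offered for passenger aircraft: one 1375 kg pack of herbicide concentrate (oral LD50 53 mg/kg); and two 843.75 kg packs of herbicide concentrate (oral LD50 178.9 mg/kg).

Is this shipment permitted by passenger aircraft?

With oral LD50 53 mg/kg (≤ 200 mg/kg), the herbicide concentrate falls in Category TX.
Oral LD50 178.9 mg/kg meets the Category TX criterion (Toxic), so the herbicide concentrate is Category TX.
Category TX net quantity: 1375 kg + (two 843.75 kg packs = 1687.5 kg) = 3062.5 kg.
3062.5 kg exceeds the passenger aircraft limit of 2500 kg for Category TX.

No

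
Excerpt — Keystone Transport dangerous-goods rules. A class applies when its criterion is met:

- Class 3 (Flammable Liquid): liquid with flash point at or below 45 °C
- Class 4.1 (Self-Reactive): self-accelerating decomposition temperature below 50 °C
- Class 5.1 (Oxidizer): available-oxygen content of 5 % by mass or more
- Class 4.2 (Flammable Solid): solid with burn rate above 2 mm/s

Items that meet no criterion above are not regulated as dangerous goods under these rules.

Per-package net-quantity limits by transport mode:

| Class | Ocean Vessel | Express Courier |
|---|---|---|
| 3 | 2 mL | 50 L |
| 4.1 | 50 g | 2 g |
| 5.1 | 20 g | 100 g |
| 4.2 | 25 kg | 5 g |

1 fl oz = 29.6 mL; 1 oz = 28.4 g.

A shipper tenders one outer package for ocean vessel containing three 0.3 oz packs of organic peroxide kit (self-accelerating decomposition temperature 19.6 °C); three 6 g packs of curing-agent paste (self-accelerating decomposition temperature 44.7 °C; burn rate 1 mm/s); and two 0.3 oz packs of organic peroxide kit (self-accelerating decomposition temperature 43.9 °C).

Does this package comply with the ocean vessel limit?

The organic peroxide kit has self-accelerating decomposition temperature 19.6 °C, which is < 50 °C, so it is Class 4.1 (Self-Reactive).
The curing-agent paste has self-accelerating decomposition temperature 44.7 °C, which is < 50 °C, so it is Class 4.1 (Self-Reactive).
Organic peroxide kit: self-accelerating decomposition temperature 43.9 °C < 50 °C → Class 4.1 (Self-Reactive).
Total Class 4.1: (three 0.3 oz packs = 25.56 g) + (three 6 g packs = 18 g) + (two 0.3 oz packs = 17.04 g) = 60.6 g.
60.6 g exceeds the ocean vessel limit of 50 g for Class 4.1.

No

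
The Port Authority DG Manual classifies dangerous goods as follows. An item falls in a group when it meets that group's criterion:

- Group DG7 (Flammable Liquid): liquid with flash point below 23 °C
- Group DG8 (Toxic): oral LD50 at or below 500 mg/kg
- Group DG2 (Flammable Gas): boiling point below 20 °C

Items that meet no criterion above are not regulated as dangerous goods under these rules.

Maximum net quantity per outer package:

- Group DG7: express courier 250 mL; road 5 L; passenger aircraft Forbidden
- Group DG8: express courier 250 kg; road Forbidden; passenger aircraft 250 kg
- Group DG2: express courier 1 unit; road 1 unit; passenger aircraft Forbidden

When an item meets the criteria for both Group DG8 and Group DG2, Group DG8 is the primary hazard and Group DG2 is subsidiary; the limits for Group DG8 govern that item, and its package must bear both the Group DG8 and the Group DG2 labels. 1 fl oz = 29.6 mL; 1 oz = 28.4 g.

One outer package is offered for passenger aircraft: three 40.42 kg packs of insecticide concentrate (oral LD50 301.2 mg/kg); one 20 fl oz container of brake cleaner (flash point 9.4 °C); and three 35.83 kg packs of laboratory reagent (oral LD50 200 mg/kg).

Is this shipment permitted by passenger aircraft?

No

With oral LD50 301.2 mg/kg (≤ 500 mg/kg), the insecticide concentrate falls in Group DG8.
The brake cleaner has flash point 9.4 °C, which is < 23 °C, so it is Group DG7 (Flammable Liquid).
The laboratory reagent has oral LD50 200 mg/kg, which is ≤ 500 mg/kg, so it is Group DG8 (Toxic).
Total Group DG8: (three 40.42 kg packs = 121.26 kg) + (three 35.83 kg packs = 107.49 kg) = 228.75 kg.
That is within the Group DG8 passenger aircraft limit of 250 kg.
Group DG7 quantity: one 20 fl oz container = 592 mL.
By passenger aircraft, Group DG7 is Forbidden regardless of quantity.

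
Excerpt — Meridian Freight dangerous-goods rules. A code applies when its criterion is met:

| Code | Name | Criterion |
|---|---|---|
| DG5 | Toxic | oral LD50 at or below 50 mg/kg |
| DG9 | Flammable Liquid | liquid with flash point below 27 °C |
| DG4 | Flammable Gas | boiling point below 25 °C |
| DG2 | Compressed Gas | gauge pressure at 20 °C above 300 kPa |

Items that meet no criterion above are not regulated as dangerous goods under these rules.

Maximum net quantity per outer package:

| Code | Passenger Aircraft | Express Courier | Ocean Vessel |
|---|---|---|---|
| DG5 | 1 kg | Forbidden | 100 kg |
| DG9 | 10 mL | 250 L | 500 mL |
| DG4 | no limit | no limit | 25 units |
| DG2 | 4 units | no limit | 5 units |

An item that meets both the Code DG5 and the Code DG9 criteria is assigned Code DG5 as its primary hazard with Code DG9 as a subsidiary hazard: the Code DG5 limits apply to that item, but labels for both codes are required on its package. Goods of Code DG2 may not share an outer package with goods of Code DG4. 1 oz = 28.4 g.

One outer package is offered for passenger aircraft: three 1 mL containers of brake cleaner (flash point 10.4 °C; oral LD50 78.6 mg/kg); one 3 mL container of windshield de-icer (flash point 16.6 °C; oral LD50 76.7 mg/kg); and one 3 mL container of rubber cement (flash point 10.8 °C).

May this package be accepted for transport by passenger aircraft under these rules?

Yes

The brake cleaner has flash point 10.4 °C, which is < 27 °C, so it is Code DG9 (Flammable Liquid).
With flash point 16.6 °C (< 27 °C), the windshield de-icer falls in Code DG9.
The rubber cement has flash point 10.8 °C, which is < 27 °C, so it is Code DG9 (Flammable Liquid).
Code DG9 net quantity: (three 1 mL containers = 3 mL) + 3 mL + 3 mL = 9 mL.
9 mL ≤ 10 mL (passenger aircraft limit, Code DG9) — within limit.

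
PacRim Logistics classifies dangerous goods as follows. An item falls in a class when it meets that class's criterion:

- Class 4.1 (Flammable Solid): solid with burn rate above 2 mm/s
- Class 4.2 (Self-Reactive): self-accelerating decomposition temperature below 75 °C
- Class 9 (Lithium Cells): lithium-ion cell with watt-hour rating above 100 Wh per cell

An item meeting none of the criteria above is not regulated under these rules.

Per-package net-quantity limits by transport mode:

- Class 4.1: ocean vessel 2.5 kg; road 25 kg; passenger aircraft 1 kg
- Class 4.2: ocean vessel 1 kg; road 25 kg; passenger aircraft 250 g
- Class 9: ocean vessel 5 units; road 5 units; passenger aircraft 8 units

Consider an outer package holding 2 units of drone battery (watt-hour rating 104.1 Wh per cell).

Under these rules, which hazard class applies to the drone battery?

Class 9

Drone battery: watt-hour rating 104.1 Wh per cell > 100 Wh per cell → Class 9 (Lithium Cells).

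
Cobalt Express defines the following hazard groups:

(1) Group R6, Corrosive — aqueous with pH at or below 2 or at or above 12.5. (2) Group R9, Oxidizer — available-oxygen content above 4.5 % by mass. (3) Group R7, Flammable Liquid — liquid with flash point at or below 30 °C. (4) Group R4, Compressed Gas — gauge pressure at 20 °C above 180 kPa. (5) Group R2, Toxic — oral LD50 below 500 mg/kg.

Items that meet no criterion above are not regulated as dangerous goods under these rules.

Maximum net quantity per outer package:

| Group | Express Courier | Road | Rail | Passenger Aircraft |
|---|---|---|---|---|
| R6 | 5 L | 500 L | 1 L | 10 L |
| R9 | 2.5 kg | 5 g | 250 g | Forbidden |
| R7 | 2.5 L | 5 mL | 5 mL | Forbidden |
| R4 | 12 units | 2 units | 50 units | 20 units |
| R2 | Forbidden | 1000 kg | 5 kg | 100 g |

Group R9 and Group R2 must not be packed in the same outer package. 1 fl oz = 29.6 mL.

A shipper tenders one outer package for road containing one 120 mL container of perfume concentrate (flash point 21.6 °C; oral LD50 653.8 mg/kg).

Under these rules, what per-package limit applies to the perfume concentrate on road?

With flash point 21.6 °C (≤ 30 °C), the perfume concentrate falls in Group R7.
The road limit for Group R7 is 5 mL.

5 mL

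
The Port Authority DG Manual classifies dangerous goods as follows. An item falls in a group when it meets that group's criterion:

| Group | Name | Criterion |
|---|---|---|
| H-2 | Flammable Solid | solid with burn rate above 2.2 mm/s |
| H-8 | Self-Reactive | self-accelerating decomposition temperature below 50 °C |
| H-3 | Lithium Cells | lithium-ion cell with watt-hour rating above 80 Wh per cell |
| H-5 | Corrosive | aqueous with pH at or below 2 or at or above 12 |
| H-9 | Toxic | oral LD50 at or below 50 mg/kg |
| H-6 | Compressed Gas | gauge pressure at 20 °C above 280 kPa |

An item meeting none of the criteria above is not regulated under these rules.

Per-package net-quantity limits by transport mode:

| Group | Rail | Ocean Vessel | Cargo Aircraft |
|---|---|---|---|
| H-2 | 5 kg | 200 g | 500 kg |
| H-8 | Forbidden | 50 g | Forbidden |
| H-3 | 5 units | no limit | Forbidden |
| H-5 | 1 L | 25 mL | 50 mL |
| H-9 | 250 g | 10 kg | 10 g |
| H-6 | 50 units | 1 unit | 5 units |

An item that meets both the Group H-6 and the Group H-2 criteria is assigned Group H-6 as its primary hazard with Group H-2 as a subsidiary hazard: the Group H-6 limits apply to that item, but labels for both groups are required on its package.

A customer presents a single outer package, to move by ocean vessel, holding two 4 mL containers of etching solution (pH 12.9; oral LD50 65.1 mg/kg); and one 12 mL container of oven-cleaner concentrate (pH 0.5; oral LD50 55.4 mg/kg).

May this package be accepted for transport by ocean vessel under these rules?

Yes

The etching solution has pH 12.9, which is ≥ 12, so it is Group H-5 (Corrosive).
With pH 0.5 (≤ 2), the oven-cleaner concentrate falls in Group H-5.
Group H-5 net quantity: (two 4 mL containers = 8 mL) + 12 mL = 20 mL.
20 mL ≤ 25 mL (ocean vessel limit, Group H-5) — within limit.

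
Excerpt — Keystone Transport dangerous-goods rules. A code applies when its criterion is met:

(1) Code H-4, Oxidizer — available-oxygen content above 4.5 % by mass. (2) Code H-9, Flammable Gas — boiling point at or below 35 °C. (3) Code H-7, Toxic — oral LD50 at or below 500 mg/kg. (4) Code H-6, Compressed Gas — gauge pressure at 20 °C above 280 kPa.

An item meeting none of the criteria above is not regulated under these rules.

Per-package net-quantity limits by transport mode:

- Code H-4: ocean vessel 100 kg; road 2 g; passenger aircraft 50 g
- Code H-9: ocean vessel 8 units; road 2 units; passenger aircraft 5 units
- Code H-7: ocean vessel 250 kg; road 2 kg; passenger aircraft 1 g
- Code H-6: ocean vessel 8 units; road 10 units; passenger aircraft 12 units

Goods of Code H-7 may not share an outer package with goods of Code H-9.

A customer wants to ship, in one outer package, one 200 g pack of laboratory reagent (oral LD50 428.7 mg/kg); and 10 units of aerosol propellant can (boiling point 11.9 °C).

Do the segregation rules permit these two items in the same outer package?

No

Oral LD50 428.7 mg/kg meets the Code H-7 criterion (Toxic), so the laboratory reagent is Code H-7.
The aerosol propellant can has boiling point 11.9 °C, which is ≤ 35 °C, so it is Code H-9 (Flammable Gas).
Code H-7 and Code H-9 may not share an outer package.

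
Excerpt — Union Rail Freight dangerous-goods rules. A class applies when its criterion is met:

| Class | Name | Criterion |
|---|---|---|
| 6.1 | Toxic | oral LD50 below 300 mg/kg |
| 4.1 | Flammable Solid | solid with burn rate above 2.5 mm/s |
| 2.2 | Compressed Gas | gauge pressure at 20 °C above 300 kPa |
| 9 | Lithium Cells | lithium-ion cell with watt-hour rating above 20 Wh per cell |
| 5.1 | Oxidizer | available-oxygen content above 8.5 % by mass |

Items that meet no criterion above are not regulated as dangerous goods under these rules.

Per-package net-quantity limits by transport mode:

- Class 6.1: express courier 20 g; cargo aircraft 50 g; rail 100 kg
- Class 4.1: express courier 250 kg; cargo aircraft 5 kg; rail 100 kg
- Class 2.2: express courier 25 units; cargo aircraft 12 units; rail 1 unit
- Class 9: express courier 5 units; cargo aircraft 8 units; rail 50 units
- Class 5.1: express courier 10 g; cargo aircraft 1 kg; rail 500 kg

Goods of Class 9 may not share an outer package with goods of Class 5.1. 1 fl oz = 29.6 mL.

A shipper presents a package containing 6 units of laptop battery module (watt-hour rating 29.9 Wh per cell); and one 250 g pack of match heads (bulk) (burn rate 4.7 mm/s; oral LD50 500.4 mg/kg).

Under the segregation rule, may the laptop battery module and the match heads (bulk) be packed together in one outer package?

Yes

Laptop battery module: watt-hour rating 29.9 Wh per cell > 20 Wh per cell → Class 9 (Lithium Cells).
With burn rate 4.7 mm/s (> 2.5 mm/s), the match heads (bulk) fall in Class 4.1.
No segregation rule bars Class 9 with Class 4.1.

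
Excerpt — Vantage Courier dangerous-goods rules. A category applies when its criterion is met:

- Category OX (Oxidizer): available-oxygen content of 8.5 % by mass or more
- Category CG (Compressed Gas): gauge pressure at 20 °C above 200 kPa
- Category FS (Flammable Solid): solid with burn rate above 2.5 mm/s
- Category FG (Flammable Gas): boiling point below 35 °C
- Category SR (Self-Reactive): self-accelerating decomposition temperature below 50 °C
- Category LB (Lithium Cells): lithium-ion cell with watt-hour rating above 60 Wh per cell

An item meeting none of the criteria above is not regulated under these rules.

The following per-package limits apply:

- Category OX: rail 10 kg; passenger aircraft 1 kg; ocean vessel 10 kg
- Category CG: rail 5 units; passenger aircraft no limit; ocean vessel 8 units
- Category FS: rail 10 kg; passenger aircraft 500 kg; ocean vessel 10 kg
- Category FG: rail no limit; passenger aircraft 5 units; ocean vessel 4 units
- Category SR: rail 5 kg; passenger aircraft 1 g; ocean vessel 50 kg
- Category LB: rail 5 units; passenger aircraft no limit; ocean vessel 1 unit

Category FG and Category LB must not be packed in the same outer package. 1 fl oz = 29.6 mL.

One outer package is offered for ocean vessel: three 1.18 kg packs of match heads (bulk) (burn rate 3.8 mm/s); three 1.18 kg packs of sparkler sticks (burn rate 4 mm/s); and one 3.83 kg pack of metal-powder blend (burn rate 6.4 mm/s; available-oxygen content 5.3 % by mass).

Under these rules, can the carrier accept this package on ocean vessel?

Burn rate 3.8 mm/s meets the Category FS criterion (Flammable Solid), so the match heads (bulk) are Category FS.
Sparkler sticks: burn rate 4 mm/s > 2.5 mm/s → Category FS (Flammable Solid).
Metal-powder blend: burn rate 6.4 mm/s > 2.5 mm/s → Category FS (Flammable Solid).
Total Category FS: (three 1.18 kg packs = 3.54 kg) + (three 1.18 kg packs = 3.54 kg) + 3.83 kg = 10.91 kg.
10.91 kg exceeds the ocean vessel limit of 10 kg for Category FS.

No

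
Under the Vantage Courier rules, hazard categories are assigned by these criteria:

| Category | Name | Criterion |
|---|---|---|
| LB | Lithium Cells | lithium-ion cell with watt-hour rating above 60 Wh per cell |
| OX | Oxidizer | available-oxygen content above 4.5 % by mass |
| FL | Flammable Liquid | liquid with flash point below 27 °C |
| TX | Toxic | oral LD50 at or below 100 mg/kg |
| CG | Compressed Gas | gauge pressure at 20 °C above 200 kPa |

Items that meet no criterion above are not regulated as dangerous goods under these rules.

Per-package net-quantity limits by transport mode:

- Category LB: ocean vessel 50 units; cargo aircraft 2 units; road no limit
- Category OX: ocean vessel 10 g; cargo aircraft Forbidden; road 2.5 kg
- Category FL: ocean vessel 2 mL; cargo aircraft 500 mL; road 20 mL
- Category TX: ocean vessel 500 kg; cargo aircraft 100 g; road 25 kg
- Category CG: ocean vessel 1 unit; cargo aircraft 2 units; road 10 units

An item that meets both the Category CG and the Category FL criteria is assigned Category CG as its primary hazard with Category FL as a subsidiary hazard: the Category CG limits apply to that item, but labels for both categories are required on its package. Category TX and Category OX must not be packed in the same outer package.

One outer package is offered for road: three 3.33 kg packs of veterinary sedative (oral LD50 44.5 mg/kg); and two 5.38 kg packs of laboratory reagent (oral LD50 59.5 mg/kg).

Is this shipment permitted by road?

With oral LD50 44.5 mg/kg (≤ 100 mg/kg), the veterinary sedative falls in Category TX.
Oral LD50 59.5 mg/kg meets the Category TX criterion (Toxic), so the laboratory reagent is Category TX.
Category TX net quantity: (three 3.33 kg packs = 9.99 kg) + (two 5.38 kg packs = 10.76 kg) = 20.75 kg.
20.75 kg is within the road limit of 25 kg for Category TX.

Yes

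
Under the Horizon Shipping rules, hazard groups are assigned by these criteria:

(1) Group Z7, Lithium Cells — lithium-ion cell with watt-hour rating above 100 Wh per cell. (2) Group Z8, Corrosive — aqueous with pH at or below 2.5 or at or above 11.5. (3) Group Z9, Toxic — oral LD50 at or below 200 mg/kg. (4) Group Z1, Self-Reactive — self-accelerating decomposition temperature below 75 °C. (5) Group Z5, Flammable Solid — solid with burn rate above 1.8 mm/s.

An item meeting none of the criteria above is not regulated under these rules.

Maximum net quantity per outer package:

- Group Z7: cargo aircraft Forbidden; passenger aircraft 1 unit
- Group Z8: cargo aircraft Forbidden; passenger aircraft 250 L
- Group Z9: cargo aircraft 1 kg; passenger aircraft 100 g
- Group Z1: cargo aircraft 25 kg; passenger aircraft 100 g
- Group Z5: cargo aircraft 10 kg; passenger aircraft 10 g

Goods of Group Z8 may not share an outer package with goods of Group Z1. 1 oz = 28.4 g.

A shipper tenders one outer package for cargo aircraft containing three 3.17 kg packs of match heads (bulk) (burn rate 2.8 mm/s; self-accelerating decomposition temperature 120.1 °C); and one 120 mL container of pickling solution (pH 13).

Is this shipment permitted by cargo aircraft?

No

Match heads (bulk): burn rate 2.8 mm/s > 1.8 mm/s → Group Z5 (Flammable Solid).
With pH 13 (≥ 11.5), the pickling solution falls in Group Z8.
Group Z5 quantity: three 3.17 kg packs = 9.51 kg.
9.51 kg is within the cargo aircraft limit of 10 kg for Group Z5.
Group Z8 quantity: 120 mL.
Group Z8 is Forbidden by cargo aircraft.
The segregation rule (Group Z8 with Group Z1) does not apply to Group Z5 with Group Z8.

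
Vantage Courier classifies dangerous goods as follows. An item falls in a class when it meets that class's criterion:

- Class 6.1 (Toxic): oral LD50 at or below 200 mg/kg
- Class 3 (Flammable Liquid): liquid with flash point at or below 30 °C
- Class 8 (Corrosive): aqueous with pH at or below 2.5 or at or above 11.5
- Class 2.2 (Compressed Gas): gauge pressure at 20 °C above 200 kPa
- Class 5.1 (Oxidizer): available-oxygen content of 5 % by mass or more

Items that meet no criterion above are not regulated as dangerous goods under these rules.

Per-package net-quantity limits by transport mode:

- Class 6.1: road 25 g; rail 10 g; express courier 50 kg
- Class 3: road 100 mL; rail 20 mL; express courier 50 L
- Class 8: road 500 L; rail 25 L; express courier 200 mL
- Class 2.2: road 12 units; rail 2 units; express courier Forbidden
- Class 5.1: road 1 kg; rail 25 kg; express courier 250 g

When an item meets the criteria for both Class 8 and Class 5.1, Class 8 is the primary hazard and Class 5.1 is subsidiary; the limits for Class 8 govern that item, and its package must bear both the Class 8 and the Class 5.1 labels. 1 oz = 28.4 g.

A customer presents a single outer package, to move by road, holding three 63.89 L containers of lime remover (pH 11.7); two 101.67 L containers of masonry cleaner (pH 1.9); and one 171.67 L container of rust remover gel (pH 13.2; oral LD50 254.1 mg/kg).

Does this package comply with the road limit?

The lime remover has pH 11.7, which is ≥ 11.5, so it is Class 8 (Corrosive).
pH 1.9 meets the Class 8 criterion (Corrosive), so the masonry cleaner is Class 8.
pH 13.2 meets the Class 8 criterion (Corrosive), so the rust remover gel is Class 8.
Class 8 net quantity: (three 63.89 L containers = 191.67 L) + (two 101.67 L containers = 203.34 L) + 171.67 L = 566.68 L.
That exceeds the Class 8 road limit of 500 L.

No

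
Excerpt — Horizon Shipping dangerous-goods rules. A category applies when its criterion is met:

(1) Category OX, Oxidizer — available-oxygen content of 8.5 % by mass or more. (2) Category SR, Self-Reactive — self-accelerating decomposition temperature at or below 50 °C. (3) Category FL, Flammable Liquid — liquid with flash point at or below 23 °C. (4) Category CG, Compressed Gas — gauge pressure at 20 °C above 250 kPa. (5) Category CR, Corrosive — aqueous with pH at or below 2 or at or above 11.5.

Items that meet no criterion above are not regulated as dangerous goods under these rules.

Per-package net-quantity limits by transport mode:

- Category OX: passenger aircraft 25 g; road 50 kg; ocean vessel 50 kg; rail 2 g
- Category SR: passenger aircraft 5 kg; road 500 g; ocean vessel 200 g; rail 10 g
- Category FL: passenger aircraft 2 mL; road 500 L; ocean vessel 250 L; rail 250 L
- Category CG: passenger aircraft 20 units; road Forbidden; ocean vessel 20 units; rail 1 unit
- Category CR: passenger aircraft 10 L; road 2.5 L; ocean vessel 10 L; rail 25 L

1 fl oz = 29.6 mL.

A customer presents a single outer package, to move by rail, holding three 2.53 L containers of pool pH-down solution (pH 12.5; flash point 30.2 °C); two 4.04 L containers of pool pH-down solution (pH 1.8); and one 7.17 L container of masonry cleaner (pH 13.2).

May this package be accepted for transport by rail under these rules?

Pool pH-down solution: pH 12.5 ≥ 11.5 → Category CR (Corrosive).
Pool pH-down solution: pH 1.8 ≤ 2 → Category CR (Corrosive).
pH 13.2 meets the Category CR criterion (Corrosive), so the masonry cleaner is Category CR.
Category CR net quantity: (three 2.53 L containers = 7.59 L) + (two 4.04 L containers = 8.08 L) + 7.17 L = 22.84 L.
That is within the Category CR rail limit of 25 L.

Yes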